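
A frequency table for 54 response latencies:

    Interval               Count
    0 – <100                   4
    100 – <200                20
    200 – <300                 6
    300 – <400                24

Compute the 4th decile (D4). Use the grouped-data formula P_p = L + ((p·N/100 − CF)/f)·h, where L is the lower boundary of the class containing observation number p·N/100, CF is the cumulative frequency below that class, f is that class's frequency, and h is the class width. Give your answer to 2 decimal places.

N = 54; target position k = 40/100 · 54 = 21.6.
Cumulative frequencies: 4, 24, 30, 54.
Observation 21.6 falls in the class 100 – <200.
L = 100, CF = 4, f = 20, h = 100.
P40 = 100 + ((21.6 − 4)/20)·100 = 100 + 88 = 188.

188.00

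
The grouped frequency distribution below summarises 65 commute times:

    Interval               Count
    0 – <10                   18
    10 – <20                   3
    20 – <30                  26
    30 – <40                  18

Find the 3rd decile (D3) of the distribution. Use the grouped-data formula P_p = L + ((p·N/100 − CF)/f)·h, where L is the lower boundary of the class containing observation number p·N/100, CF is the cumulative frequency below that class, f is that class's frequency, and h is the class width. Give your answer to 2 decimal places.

15.00

N = 65; target position k = 30/100 · 65 = 19.5.
Cumulative frequencies: 18, 21, 47, 65.
Observation 19.5 falls in the class 10 – <20.
L = 10, CF = 18, f = 3, h = 10.
P30 = 10 + ((19.5 − 18)/3)·10 = 10 + 5 = 15.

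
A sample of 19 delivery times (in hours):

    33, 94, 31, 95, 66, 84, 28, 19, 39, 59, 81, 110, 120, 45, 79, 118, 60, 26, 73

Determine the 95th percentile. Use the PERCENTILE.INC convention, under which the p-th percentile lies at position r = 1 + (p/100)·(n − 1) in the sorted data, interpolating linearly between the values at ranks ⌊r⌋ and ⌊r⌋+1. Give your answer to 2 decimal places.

Sorted: 19, 26, 28, 31, 33, 39, 45, 59, 60, 66, 73, 79, 81, 84, 94, 95, 110, 118, 120.
n = 19.
r = 1 + (95/100)·(19 − 1) = 1 + 17.1 = 18.1.
Rank 18 is 118 and rank 19 is 120.
Interpolate: 118 + 0.1·(120 − 118) = 118 + 0.1·2 = 118.2.

118.20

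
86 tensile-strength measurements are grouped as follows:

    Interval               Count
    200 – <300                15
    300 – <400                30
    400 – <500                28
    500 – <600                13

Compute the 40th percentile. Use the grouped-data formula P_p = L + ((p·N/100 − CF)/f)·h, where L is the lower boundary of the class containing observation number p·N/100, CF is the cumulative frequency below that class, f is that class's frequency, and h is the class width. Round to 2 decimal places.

364.67

N = 86; target position k = 40/100 · 86 = 34.4.
Cumulative frequencies: 15, 45, 73, 86.
Observation 34.4 falls in the class 300 – <400.
L = 300, CF = 15, f = 30, h = 100.
P40 = 300 + ((34.4 − 15)/30)·100 = 300 + 64.6667 = 364.667.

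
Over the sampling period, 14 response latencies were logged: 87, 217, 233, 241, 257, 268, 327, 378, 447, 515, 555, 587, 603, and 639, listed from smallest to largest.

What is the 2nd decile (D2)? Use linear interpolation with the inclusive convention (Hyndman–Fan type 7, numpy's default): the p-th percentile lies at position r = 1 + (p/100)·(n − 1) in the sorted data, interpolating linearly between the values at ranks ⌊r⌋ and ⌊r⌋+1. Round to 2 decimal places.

237.80

n = 14.
r = 1 + (20/100)·(14 − 1) = 1 + 2.6 = 3.6.
Rank 3 is 233 and rank 4 is 241.
Interpolate: 233 + 0.6·(241 − 233) = 233 + 0.6·8 = 237.8.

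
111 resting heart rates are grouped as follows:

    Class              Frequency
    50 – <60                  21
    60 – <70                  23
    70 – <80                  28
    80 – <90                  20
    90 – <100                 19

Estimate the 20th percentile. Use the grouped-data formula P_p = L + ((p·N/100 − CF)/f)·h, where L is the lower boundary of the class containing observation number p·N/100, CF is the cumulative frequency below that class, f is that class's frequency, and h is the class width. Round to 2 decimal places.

N = 111; target position k = 20/100 · 111 = 22.2.
Cumulative frequencies: 21, 44, 72, 92, 111.
Observation 22.2 falls in the class 60 – <70.
L = 60, CF = 21, f = 23, h = 10.
P20 = 60 + ((22.2 − 21)/23)·10 = 60 + 0.521739 = 60.5217.

60.52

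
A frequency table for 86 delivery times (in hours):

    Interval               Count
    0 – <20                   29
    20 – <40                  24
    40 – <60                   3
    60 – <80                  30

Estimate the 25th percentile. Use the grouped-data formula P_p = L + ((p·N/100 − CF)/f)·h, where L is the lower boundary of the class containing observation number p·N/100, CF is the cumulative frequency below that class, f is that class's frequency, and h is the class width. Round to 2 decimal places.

14.83

N = 86; target position k = 25/100 · 86 = 21.5.
Cumulative frequencies: 29, 53, 56, 86.
Observation 21.5 falls in the class 0 – <20.
L = 0, CF = 0, f = 29, h = 20.
P25 = 0 + ((21.5 − 0)/29)·20 = 0 + 14.8276 = 14.8276.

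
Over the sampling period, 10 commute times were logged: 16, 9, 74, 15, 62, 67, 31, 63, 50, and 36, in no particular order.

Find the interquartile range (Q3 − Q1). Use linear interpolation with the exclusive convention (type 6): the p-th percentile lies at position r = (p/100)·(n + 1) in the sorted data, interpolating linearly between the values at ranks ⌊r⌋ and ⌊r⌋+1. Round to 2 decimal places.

48.25

Sorted: 9, 15, 16, 31, 36, 50, 62, 63, 67, 74.
n = 10.
P25: r = 2.75; ranks 2–3 are 15, 16; interpolating gives 15.75.
P75: r = 8.25; ranks 8–9 are 63, 67; interpolating gives 64.
Difference: 64 − 15.75 = 48.25.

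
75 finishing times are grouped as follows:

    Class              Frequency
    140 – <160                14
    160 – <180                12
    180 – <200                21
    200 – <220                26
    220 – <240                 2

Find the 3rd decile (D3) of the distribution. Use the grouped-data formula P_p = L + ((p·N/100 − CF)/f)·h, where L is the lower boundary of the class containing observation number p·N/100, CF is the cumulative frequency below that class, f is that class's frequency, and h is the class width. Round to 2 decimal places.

N = 75; target position k = 30/100 · 75 = 22.5.
Cumulative frequencies: 14, 26, 47, 73, 75.
Observation 22.5 falls in the class 160 – <180.
L = 160, CF = 14, f = 12, h = 20.
P30 = 160 + ((22.5 − 14)/12)·20 = 160 + 14.1667 = 174.167.

174.17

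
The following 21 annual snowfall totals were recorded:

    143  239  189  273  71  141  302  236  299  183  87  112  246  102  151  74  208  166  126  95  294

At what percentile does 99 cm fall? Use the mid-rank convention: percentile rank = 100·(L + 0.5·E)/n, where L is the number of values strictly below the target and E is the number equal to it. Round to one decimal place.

19.0

Sorted: 71, 74, 87, 95, 102, 112, 126, 141, 143, 151, 166, 183, 189, 208, 236, 239, 246, 273, 294, 299, 302.
Count below 99: L = 4; count equal: E = 0; n = 21.
Percentile rank = 100·(4 + 0.5·0)/21 = 100·4/21 = 19.05.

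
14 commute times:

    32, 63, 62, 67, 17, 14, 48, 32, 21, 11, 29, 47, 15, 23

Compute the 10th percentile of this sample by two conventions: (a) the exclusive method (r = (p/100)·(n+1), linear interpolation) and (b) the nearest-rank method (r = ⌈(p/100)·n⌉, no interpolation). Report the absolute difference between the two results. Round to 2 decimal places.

Sorted: 11, 14, 15, 17, 21, 23, 29, 32, 32, 47, 48, 62, 63, 67.
n = 14.
(a) r = 1.5; between ranks 1 (11) and 2 (14): 12.5.
(b) the nearest-rank method: rank 2 → 14.
|12.5 − 14| = 1.5.

1.50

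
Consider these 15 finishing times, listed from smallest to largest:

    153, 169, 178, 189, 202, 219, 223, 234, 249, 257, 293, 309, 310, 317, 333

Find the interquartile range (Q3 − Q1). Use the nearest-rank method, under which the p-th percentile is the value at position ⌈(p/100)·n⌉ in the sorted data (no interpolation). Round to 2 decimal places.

n = 15.
P25: rank ⌈25/100·15⌉ = 4 → 189.
P75: rank ⌈75/100·15⌉ = 12 → 309.
Difference: 309 − 189 = 120.

120.00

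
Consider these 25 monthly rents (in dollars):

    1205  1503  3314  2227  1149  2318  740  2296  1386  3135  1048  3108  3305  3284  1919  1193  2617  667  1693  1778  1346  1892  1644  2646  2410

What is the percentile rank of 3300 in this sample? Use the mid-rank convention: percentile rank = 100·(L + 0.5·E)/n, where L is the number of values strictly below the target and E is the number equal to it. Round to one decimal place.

92.0

Sorted: 667, 740, 1048, 1149, 1193, 1205, 1346, 1386, 1503, 1644, 1693, 1778, 1892, 1919, 2227, 2296, 2318, 2410, 2617, 2646, 3108, 3135, 3284, 3305, 3314.
Count below 3300: L = 23; count equal: E = 0; n = 25.
Percentile rank = 100·(23 + 0.5·0)/25 = 100·23/25 = 92.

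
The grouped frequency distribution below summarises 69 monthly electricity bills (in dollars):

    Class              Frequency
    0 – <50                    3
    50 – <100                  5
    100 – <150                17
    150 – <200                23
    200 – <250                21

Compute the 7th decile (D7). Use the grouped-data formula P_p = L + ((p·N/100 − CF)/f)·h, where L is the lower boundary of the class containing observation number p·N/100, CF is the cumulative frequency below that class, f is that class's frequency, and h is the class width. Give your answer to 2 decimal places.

200.71

N = 69; target position k = 70/100 · 69 = 48.3.
Cumulative frequencies: 3, 8, 25, 48, 69.
Observation 48.3 falls in the class 200 – <250.
L = 200, CF = 48, f = 21, h = 50.
P70 = 200 + ((48.3 − 48)/21)·50 = 200 + 0.714286 = 200.714.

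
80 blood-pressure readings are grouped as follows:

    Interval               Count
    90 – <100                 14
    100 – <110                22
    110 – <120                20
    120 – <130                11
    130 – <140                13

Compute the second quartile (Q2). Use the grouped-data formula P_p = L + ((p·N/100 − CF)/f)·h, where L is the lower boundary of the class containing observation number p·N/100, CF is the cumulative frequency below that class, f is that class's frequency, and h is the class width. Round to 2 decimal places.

N = 80; target position k = 50/100 · 80 = 40.
Cumulative frequencies: 14, 36, 56, 67, 80.
Observation 40 falls in the class 110 – <120.
L = 110, CF = 36, f = 20, h = 10.
P50 = 110 + ((40 − 36)/20)·10 = 110 + 2 = 112.

112.00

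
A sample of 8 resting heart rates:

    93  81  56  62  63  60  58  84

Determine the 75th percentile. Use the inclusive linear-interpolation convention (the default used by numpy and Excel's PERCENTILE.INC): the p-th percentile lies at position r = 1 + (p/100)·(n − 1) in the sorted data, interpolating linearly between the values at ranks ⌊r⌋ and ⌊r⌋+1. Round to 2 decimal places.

Sorted: 56, 58, 60, 62, 63, 81, 84, 93.
n = 8.
r = 1 + (75/100)·(8 − 1) = 1 + 5.25 = 6.25.
Rank 6 is 81 and rank 7 is 84.
Interpolate: 81 + 0.25·(84 − 81) = 81 + 0.25·3 = 81.75.

81.75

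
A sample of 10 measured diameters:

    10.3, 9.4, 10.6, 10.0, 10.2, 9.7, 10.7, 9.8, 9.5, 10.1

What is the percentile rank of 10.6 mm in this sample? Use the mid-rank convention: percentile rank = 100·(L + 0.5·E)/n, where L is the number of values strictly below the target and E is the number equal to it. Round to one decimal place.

Sorted: 9.4, 9.5, 9.7, 9.8, 10.0, 10.1, 10.2, 10.3, 10.6, 10.7.
Count below 10.6: L = 8; count equal: E = 1; n = 10.
Percentile rank = 100·(8 + 0.5·1)/10 = 100·8.5/10 = 85.

85.0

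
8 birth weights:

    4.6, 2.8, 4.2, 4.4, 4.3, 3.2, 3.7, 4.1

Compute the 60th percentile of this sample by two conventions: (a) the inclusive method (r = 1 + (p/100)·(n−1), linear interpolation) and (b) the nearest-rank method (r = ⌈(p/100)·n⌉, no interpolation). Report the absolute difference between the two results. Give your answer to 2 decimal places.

0.02

Sorted: 2.8, 3.2, 3.7, 4.1, 4.2, 4.3, 4.4, 4.6.
n = 8.
(a) r = 5.2; between ranks 5 (4.2) and 6 (4.3): 4.22.
(b) the nearest-rank method: rank 5 → 4.2.
|4.22 − 4.2| = 0.02.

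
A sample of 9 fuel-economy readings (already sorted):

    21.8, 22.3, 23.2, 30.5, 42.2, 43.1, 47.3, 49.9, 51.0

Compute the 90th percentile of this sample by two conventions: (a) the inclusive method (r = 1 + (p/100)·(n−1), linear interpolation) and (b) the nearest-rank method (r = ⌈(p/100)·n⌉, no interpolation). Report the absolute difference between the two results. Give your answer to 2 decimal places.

n = 9.
(a) r = 8.2; between ranks 8 (49.9) and 9 (51.0): 50.12.
(b) the nearest-rank method: rank 9 → 51.
|50.12 − 51| = 0.88.

0.88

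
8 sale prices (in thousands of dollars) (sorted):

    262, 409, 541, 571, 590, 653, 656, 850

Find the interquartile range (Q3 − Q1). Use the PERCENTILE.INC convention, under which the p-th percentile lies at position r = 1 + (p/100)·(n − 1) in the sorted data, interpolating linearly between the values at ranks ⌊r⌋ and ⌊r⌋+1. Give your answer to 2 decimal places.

n = 8.
P25: r = 2.75; ranks 2–3 are 409, 541; interpolating gives 508.
P75: r = 6.25; ranks 6–7 are 653, 656; interpolating gives 653.75.
Difference: 653.75 − 508 = 145.75.

145.75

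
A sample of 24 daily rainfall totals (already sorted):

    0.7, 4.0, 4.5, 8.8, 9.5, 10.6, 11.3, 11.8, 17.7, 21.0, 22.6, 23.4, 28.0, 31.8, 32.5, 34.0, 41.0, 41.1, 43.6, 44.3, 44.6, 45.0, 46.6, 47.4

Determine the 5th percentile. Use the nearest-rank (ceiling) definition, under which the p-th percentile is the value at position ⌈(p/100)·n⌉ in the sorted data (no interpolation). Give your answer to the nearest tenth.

4.0

n = 24.
Position = ⌈5/100 · 24⌉ = ⌈1.2⌉ = 2.
The value at rank 2 is 4.0.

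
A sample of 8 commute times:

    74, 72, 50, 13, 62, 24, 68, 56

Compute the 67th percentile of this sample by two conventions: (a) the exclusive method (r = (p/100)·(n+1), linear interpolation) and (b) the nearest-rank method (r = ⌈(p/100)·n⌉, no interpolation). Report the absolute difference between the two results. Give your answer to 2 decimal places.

0.12

Sorted: 13, 24, 50, 56, 62, 68, 72, 74.
n = 8.
(a) r = 6.03; between ranks 6 (68) and 7 (72): 68.12.
(b) the nearest-rank method: rank 6 → 68.
|68.12 − 68| = 0.12.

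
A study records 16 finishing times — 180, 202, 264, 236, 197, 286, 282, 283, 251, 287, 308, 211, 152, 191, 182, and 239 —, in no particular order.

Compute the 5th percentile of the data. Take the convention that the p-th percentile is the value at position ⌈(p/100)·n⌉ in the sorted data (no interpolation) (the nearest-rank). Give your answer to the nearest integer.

152

Sorted: 152, 180, 182, 191, 197, 202, 211, 236, 239, 251, 264, 282, 283, 286, 287, 308.
n = 16.
Position = ⌈5/100 · 16⌉ = ⌈0.8⌉ = 1.
The value at rank 1 is 152.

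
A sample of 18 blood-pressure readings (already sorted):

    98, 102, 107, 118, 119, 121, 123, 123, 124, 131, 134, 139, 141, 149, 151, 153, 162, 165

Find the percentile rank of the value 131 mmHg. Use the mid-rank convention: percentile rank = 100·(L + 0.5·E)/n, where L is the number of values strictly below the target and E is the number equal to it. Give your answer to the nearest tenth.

Count below 131: L = 9; count equal: E = 1; n = 18.
Percentile rank = 100·(9 + 0.5·1)/18 = 100·9.5/18 = 52.78.

52.8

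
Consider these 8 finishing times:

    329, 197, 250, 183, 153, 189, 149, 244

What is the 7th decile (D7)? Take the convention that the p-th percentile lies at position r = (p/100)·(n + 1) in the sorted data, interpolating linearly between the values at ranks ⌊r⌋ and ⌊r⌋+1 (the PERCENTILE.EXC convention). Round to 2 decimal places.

Sorted: 149, 153, 183, 189, 197, 244, 250, 329.
n = 8.
r = (70/100)·(8 + 1) = 6.3.
Rank 6 is 244 and rank 7 is 250.
Interpolate: 244 + 0.3·(250 − 244) = 244 + 0.3·6 = 245.8.

245.80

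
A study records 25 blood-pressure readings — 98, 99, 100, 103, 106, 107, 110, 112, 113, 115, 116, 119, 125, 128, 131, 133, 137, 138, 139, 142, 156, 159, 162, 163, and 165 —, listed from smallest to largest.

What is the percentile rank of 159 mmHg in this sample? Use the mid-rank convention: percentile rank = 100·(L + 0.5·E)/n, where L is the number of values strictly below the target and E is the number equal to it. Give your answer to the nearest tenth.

Count below 159: L = 21; count equal: E = 1; n = 25.
Percentile rank = 100·(21 + 0.5·1)/25 = 100·21.5/25 = 86.

86.0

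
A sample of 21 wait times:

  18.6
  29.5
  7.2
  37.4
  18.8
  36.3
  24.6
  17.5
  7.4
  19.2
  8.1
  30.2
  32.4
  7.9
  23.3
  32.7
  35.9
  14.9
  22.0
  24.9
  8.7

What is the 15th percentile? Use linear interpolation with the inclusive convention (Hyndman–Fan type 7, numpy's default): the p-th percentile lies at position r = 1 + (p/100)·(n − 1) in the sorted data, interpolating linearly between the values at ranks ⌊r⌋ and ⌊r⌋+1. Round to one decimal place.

Sorted: 7.2, 7.4, 7.9, 8.1, 8.7, 14.9, 17.5, 18.6, 18.8, 19.2, 22.0, 23.3, 24.6, 24.9, 29.5, 30.2, 32.4, 32.7, 35.9, 36.3, 37.4.
n = 21.
r = 1 + (15/100)·(21 − 1) = 1 + 3 = 4.
r is an integer, so P15 is the value at rank 4: 8.1.

8.1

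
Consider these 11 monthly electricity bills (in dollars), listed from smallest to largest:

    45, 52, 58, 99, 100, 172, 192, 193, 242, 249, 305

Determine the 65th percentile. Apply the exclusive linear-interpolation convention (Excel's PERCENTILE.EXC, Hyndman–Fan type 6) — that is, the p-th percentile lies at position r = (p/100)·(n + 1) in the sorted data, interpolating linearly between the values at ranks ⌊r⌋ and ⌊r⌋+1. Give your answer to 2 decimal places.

n = 11.
r = (65/100)·(11 + 1) = 7.8.
Rank 7 is 192 and rank 8 is 193.
Interpolate: 192 + 0.8·(193 − 192) = 192 + 0.8·1 = 192.8.

192.80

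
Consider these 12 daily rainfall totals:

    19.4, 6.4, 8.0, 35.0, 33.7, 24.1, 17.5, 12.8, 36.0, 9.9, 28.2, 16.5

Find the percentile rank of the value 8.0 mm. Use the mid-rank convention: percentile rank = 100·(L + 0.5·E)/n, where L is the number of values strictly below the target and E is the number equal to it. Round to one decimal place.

12.5

Sorted: 6.4, 8.0, 9.9, 12.8, 16.5, 17.5, 19.4, 24.1, 28.2, 33.7, 35.0, 36.0.
Count below 8.0: L = 1; count equal: E = 1; n = 12.
Percentile rank = 100·(1 + 0.5·1)/12 = 100·1.5/12 = 12.5.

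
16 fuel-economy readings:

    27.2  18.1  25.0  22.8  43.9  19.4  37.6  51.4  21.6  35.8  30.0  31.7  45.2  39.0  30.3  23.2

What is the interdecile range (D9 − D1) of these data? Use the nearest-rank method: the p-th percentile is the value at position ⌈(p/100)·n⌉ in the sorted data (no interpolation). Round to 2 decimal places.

25.80

Sorted: 18.1, 19.4, 21.6, 22.8, 23.2, 25.0, 27.2, 30.0, 30.3, 31.7, 35.8, 37.6, 39.0, 43.9, 45.2, 51.4.
n = 16.
P10: rank ⌈10/100·16⌉ = 2 → 19.4.
P90: rank ⌈90/100·16⌉ = 15 → 45.2.
Difference: 45.2 − 19.4 = 25.8.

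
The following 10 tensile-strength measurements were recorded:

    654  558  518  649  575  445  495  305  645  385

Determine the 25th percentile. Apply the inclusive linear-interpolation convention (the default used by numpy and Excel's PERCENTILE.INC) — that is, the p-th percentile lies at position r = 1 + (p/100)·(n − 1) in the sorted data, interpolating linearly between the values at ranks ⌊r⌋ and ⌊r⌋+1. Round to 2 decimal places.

Sorted: 305, 385, 445, 495, 518, 558, 575, 645, 649, 654.
n = 10.
r = 1 + (25/100)·(10 − 1) = 1 + 2.25 = 3.25.
Rank 3 is 445 and rank 4 is 495.
Interpolate: 445 + 0.25·(495 − 445) = 445 + 0.25·50 = 457.5.

457.50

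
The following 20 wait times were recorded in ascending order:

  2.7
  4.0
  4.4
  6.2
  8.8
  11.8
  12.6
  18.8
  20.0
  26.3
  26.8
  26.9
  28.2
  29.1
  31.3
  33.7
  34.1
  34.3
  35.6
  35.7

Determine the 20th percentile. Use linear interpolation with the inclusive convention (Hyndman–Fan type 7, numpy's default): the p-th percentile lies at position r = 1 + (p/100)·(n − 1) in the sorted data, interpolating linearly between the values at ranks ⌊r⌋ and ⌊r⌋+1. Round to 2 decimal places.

8.28

n = 20.
r = 1 + (20/100)·(20 − 1) = 1 + 3.8 = 4.8.
Rank 4 is 6.2 and rank 5 is 8.8.
Interpolate: 6.2 + 0.8·(8.8 − 6.2) = 6.2 + 0.8·2.6 = 8.28.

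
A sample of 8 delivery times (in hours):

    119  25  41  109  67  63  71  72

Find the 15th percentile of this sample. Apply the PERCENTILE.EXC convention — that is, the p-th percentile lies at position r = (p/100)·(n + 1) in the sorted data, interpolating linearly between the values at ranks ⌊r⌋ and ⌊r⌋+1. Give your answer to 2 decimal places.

Sorted: 25, 41, 63, 67, 71, 72, 109, 119.
n = 8.
r = (15/100)·(8 + 1) = 1.35.
Rank 1 is 25 and rank 2 is 41.
Interpolate: 25 + 0.35·(41 − 25) = 25 + 0.35·16 = 30.6.

30.60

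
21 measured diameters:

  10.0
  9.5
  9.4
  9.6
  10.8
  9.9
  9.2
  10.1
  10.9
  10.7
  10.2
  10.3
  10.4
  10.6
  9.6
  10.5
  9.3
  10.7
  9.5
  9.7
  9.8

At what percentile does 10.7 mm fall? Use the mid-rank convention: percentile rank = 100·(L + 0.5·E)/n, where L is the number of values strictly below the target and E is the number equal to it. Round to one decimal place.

85.7

Sorted: 9.2, 9.3, 9.4, 9.5, 9.5, 9.6, 9.6, 9.7, 9.8, 9.9, 10.0, 10.1, 10.2, 10.3, 10.4, 10.5, 10.6, 10.7, 10.7, 10.8, 10.9.
Count below 10.7: L = 17; count equal: E = 2; n = 21.
Percentile rank = 100·(17 + 0.5·2)/21 = 100·18/21 = 85.71.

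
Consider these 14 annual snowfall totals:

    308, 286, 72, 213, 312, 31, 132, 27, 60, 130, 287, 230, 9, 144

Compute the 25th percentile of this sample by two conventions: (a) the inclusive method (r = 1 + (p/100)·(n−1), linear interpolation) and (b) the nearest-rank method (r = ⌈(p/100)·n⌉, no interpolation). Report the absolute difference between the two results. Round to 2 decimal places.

Sorted: 9, 27, 31, 60, 72, 130, 132, 144, 213, 230, 286, 287, 308, 312.
n = 14.
(a) r = 4.25; between ranks 4 (60) and 5 (72): 63.
(b) the nearest-rank method: rank 4 → 60.
|63 − 60| = 3.

3.00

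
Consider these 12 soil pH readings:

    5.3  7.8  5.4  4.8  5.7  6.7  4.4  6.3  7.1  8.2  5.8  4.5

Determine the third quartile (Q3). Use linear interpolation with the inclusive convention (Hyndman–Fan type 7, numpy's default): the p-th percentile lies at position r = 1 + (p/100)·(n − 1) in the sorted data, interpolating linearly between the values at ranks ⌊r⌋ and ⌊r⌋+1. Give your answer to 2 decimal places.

6.80

Sorted: 4.4, 4.5, 4.8, 5.3, 5.4, 5.7, 5.8, 6.3, 6.7, 7.1, 7.8, 8.2.
n = 12.
r = 1 + (75/100)·(12 − 1) = 1 + 8.25 = 9.25.
Rank 9 is 6.7 and rank 10 is 7.1.
Interpolate: 6.7 + 0.25·(7.1 − 6.7) = 6.7 + 0.25·0.4 = 6.8.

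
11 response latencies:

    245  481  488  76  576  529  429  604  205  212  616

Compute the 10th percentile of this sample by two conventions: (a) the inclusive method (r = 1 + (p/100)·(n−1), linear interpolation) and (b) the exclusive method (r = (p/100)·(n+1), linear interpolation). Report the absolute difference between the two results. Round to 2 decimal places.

103.20

Sorted: 76, 205, 212, 245, 429, 481, 488, 529, 576, 604, 616.
n = 11.
(a) r = 2 → value at rank 2 = 205.
(b) r = 1.2; between ranks 1 (76) and 2 (205): 101.8.
|205 − 101.8| = 103.2.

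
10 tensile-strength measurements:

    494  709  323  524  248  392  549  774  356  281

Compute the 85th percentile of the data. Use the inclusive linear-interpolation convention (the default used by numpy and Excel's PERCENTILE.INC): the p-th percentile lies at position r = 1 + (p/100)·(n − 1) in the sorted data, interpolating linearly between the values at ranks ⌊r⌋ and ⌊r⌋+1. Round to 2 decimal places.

653.00

Sorted: 248, 281, 323, 356, 392, 494, 524, 549, 709, 774.
n = 10.
r = 1 + (85/100)·(10 − 1) = 1 + 7.65 = 8.65.
Rank 8 is 549 and rank 9 is 709.
Interpolate: 549 + 0.65·(709 − 549) = 549 + 0.65·160 = 653.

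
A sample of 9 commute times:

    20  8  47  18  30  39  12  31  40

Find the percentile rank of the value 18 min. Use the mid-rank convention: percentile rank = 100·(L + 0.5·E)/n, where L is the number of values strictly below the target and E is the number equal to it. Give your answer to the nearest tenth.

Sorted: 8, 12, 18, 20, 30, 31, 39, 40, 47.
Count below 18: L = 2; count equal: E = 1; n = 9.
Percentile rank = 100·(2 + 0.5·1)/9 = 100·2.5/9 = 27.78.

27.8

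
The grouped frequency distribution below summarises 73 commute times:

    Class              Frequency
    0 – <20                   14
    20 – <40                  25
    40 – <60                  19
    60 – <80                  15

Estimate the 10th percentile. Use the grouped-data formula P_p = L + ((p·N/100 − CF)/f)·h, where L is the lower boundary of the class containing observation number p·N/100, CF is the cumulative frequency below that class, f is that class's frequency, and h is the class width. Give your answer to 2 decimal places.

10.43

N = 73; target position k = 10/100 · 73 = 7.3.
Cumulative frequencies: 14, 39, 58, 73.
Observation 7.3 falls in the class 0 – <20.
L = 0, CF = 0, f = 14, h = 20.
P10 = 0 + ((7.3 − 0)/14)·20 = 0 + 10.4286 = 10.4286.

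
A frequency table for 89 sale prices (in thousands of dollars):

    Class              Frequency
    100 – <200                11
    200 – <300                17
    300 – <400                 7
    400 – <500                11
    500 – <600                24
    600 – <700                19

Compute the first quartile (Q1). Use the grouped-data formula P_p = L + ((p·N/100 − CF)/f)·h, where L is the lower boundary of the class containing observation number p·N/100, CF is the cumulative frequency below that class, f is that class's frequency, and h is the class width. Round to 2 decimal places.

N = 89; target position k = 25/100 · 89 = 22.25.
Cumulative frequencies: 11, 28, 35, 46, 70, 89.
Observation 22.25 falls in the class 200 – <300.
L = 200, CF = 11, f = 17, h = 100.
P25 = 200 + ((22.25 − 11)/17)·100 = 200 + 66.1765 = 266.176.

266.18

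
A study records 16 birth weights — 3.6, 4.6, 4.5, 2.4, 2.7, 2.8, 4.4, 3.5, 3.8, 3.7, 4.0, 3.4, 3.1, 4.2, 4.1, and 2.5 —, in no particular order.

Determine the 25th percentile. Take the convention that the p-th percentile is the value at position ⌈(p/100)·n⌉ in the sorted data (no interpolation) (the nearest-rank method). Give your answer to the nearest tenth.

2.8

Sorted: 2.4, 2.5, 2.7, 2.8, 3.1, 3.4, 3.5, 3.6, 3.7, 3.8, 4.0, 4.1, 4.2, 4.4, 4.5, 4.6.
n = 16.
Position = ⌈25/100 · 16⌉ = ⌈4⌉ = 4.
The value at rank 4 is 2.8.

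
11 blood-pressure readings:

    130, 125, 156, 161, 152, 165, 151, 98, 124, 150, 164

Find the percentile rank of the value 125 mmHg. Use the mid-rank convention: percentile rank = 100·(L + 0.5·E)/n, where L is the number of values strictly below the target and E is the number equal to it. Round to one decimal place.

22.7

Sorted: 98, 124, 125, 130, 150, 151, 152, 156, 161, 164, 165.
Count below 125: L = 2; count equal: E = 1; n = 11.
Percentile rank = 100·(2 + 0.5·1)/11 = 100·2.5/11 = 22.73.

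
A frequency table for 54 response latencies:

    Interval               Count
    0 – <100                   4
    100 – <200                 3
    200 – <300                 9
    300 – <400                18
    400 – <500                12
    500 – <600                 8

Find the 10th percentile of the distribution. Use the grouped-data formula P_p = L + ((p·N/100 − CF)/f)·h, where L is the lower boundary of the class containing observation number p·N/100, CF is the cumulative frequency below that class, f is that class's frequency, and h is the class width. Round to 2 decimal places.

146.67

N = 54; target position k = 10/100 · 54 = 5.4.
Cumulative frequencies: 4, 7, 16, 34, 46, 54.
Observation 5.4 falls in the class 100 – <200.
L = 100, CF = 4, f = 3, h = 100.
P10 = 100 + ((5.4 − 4)/3)·100 = 100 + 46.6667 = 146.667.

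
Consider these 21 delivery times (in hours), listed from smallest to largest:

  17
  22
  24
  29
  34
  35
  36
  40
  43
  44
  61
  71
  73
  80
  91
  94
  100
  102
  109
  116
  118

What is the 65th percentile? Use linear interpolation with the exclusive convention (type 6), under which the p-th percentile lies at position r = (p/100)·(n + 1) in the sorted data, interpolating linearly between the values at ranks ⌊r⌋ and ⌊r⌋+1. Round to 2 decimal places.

n = 21.
r = (65/100)·(21 + 1) = 14.3.
Rank 14 is 80 and rank 15 is 91.
Interpolate: 80 + 0.3·(91 − 80) = 80 + 0.3·11 = 83.3.

83.30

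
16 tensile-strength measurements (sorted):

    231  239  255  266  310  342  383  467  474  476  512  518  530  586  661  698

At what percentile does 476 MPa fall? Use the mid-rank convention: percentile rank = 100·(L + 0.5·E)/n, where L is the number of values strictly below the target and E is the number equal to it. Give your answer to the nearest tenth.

59.4

Count below 476: L = 9; count equal: E = 1; n = 16.
Percentile rank = 100·(9 + 0.5·1)/16 = 100·9.5/16 = 59.38.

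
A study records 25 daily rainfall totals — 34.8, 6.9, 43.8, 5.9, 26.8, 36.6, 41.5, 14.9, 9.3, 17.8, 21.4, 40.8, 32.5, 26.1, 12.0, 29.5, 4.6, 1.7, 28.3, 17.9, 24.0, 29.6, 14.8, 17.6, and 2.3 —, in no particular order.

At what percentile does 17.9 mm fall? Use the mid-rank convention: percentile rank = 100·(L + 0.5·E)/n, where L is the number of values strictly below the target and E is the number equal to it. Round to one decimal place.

Sorted: 1.7, 2.3, 4.6, 5.9, 6.9, 9.3, 12.0, 14.8, 14.9, 17.6, 17.8, 17.9, 21.4, 24.0, 26.1, 26.8, 28.3, 29.5, 29.6, 32.5, 34.8, 36.6, 40.8, 41.5, 43.8.
Count below 17.9: L = 11; count equal: E = 1; n = 25.
Percentile rank = 100·(11 + 0.5·1)/25 = 100·11.5/25 = 46.

46.0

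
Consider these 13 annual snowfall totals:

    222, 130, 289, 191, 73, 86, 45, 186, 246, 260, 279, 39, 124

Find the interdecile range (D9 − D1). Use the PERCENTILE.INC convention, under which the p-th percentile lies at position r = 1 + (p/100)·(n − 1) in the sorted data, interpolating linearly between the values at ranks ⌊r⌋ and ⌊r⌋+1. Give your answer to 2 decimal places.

Sorted: 39, 45, 73, 86, 124, 130, 186, 191, 222, 246, 260, 279, 289.
n = 13.
P10: r = 2.2; ranks 2–3 are 45, 73; interpolating gives 50.6.
P90: r = 11.8; ranks 11–12 are 260, 279; interpolating gives 275.2.
Difference: 275.2 − 50.6 = 224.6.

224.60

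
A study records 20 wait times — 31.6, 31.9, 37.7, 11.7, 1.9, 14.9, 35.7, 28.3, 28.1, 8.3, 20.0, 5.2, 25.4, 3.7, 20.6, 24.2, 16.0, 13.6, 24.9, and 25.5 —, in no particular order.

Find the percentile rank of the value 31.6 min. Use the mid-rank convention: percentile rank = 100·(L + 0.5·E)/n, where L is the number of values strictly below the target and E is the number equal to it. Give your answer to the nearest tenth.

Sorted: 1.9, 3.7, 5.2, 8.3, 11.7, 13.6, 14.9, 16.0, 20.0, 20.6, 24.2, 24.9, 25.4, 25.5, 28.1, 28.3, 31.6, 31.9, 35.7, 37.7.
Count below 31.6: L = 16; count equal: E = 1; n = 20.
Percentile rank = 100·(16 + 0.5·1)/20 = 100·16.5/20 = 82.5.

82.5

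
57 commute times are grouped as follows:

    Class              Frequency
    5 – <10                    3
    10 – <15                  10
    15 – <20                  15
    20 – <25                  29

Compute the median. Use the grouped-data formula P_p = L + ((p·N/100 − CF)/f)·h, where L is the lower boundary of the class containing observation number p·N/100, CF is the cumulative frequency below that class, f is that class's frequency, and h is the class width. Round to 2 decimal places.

N = 57; target position k = 50/100 · 57 = 28.5.
Cumulative frequencies: 3, 13, 28, 57.
Observation 28.5 falls in the class 20 – <25.
L = 20, CF = 28, f = 29, h = 5.
P50 = 20 + ((28.5 − 28)/29)·5 = 20 + 0.0862069 = 20.0862.

20.09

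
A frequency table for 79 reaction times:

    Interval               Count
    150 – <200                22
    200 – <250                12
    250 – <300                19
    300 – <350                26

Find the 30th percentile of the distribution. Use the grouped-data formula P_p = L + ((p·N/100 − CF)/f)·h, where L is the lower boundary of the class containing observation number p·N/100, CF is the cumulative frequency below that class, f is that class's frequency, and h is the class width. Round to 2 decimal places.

N = 79; target position k = 30/100 · 79 = 23.7.
Cumulative frequencies: 22, 34, 53, 79.
Observation 23.7 falls in the class 200 – <250.
L = 200, CF = 22, f = 12, h = 50.
P30 = 200 + ((23.7 − 22)/12)·50 = 200 + 7.08333 = 207.083.

207.08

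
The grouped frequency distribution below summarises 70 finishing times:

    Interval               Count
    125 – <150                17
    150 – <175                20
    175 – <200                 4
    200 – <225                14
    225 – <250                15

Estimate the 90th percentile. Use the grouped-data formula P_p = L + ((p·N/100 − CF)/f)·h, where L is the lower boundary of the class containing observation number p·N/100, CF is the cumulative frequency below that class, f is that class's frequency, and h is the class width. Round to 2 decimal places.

238.33

N = 70; target position k = 90/100 · 70 = 63.
Cumulative frequencies: 17, 37, 41, 55, 70.
Observation 63 falls in the class 225 – <250.
L = 225, CF = 55, f = 15, h = 25.
P90 = 225 + ((63 − 55)/15)·25 = 225 + 13.3333 = 238.333.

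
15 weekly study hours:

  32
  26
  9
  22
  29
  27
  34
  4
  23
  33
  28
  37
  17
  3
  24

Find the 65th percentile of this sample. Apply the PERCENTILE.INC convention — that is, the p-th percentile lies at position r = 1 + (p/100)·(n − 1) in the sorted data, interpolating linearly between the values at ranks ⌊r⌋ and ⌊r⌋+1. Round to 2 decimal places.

28.10

Sorted: 3, 4, 9, 17, 22, 23, 24, 26, 27, 28, 29, 32, 33, 34, 37.
n = 15.
r = 1 + (65/100)·(15 − 1) = 1 + 9.1 = 10.1.
Rank 10 is 28 and rank 11 is 29.
Interpolate: 28 + 0.1·(29 − 28) = 28 + 0.1·1 = 28.1.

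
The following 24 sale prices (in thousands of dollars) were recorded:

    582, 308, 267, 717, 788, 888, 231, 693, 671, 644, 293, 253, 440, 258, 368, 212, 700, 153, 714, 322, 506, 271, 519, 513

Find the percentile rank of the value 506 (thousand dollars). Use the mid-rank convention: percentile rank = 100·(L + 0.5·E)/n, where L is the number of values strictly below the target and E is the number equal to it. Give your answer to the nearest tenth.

52.1

Sorted: 153, 212, 231, 253, 258, 267, 271, 293, 308, 322, 368, 440, 506, 513, 519, 582, 644, 671, 693, 700, 714, 717, 788, 888.
Count below 506: L = 12; count equal: E = 1; n = 24.
Percentile rank = 100·(12 + 0.5·1)/24 = 100·12.5/24 = 52.08.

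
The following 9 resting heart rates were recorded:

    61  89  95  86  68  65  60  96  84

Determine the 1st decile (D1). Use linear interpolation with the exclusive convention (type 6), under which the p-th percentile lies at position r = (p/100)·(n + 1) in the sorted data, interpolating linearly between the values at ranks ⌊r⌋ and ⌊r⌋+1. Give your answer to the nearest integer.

60

Sorted: 60, 61, 65, 68, 84, 86, 89, 95, 96.
n = 9.
r = (10/100)·(9 + 1) = 1.
r is an integer, so P10 is the value at rank 1: 60.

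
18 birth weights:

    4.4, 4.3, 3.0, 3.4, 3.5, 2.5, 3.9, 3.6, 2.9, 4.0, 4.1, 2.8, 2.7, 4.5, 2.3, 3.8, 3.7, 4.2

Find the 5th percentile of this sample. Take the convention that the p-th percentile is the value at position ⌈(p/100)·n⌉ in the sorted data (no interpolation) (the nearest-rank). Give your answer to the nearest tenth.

2.3

Sorted: 2.3, 2.5, 2.7, 2.8, 2.9, 3.0, 3.4, 3.5, 3.6, 3.7, 3.8, 3.9, 4.0, 4.1, 4.2, 4.3, 4.4, 4.5.
n = 18.
Position = ⌈5/100 · 18⌉ = ⌈0.9⌉ = 1.
The value at rank 1 is 2.3.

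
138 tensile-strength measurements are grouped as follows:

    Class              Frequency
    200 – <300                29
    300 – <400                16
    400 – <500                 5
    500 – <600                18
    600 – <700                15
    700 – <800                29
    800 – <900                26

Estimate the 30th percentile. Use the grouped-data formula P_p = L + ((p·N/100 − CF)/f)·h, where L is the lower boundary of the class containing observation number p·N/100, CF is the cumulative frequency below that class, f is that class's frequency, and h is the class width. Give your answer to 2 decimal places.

377.50

N = 138; target position k = 30/100 · 138 = 41.4.
Cumulative frequencies: 29, 45, 50, 68, 83, 112, 138.
Observation 41.4 falls in the class 300 – <400.
L = 300, CF = 29, f = 16, h = 100.
P30 = 300 + ((41.4 − 29)/16)·100 = 300 + 77.5 = 377.5.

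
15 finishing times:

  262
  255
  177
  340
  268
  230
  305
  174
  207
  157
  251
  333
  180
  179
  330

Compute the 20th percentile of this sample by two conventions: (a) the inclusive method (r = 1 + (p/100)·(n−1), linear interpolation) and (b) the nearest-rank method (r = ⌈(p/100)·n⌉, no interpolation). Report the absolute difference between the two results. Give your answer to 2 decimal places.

1.60

Sorted: 157, 174, 177, 179, 180, 207, 230, 251, 255, 262, 268, 305, 330, 333, 340.
n = 15.
(a) r = 3.8; between ranks 3 (177) and 4 (179): 178.6.
(b) the nearest-rank method: rank 3 → 177.
|178.6 − 177| = 1.6.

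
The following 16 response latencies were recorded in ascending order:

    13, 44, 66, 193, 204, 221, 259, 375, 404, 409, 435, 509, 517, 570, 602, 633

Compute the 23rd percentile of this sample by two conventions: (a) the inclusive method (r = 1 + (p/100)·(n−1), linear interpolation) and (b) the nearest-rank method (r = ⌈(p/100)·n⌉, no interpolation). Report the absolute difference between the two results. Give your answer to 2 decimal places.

4.95

n = 16.
(a) r = 4.45; between ranks 4 (193) and 5 (204): 197.95.
(b) the nearest-rank method: rank 4 → 193.
|197.95 − 193| = 4.95.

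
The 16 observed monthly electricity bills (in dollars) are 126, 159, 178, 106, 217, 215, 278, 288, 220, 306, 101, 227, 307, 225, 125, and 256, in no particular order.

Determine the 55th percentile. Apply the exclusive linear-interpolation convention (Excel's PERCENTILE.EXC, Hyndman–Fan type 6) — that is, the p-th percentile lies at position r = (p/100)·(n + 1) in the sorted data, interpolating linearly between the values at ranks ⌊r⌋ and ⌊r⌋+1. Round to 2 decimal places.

221.75

Sorted: 101, 106, 125, 126, 159, 178, 215, 217, 220, 225, 227, 256, 278, 288, 306, 307.
n = 16.
r = (55/100)·(16 + 1) = 9.35.
Rank 9 is 220 and rank 10 is 225.
Interpolate: 220 + 0.35·(225 − 220) = 220 + 0.35·5 = 221.75.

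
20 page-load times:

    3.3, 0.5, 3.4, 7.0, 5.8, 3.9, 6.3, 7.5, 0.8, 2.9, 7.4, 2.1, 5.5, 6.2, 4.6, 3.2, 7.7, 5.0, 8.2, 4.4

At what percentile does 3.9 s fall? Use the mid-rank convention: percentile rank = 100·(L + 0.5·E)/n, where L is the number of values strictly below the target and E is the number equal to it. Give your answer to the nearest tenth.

Sorted: 0.5, 0.8, 2.1, 2.9, 3.2, 3.3, 3.4, 3.9, 4.4, 4.6, 5.0, 5.5, 5.8, 6.2, 6.3, 7.0, 7.4, 7.5, 7.7, 8.2.
Count below 3.9: L = 7; count equal: E = 1; n = 20.
Percentile rank = 100·(7 + 0.5·1)/20 = 100·7.5/20 = 37.5.

37.5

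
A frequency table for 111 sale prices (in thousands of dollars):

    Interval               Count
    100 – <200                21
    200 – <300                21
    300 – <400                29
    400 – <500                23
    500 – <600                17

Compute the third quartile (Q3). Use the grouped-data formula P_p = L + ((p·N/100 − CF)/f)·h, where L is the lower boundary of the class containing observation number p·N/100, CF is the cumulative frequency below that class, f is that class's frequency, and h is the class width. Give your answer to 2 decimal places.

N = 111; target position k = 75/100 · 111 = 83.25.
Cumulative frequencies: 21, 42, 71, 94, 111.
Observation 83.25 falls in the class 400 – <500.
L = 400, CF = 71, f = 23, h = 100.
P75 = 400 + ((83.25 − 71)/23)·100 = 400 + 53.2609 = 453.261.

453.26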